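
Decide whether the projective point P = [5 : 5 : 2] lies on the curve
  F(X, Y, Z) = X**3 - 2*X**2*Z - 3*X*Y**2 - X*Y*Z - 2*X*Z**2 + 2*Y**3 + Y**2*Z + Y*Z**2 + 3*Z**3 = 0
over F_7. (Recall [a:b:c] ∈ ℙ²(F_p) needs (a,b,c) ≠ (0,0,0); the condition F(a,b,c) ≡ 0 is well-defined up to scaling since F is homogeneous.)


F(5,5,2) ≡ 2 (mod 7); P is NOT on the curve.

Evaluate F(5, 5, 2) term-by-term (mod 7).
  X**3 ↦ 1·125·1·1 = 125
  -2*X**2*Z ↦ -2·25·1·2 = -100
  -3*X*Y**2 ↦ -3·5·25·1 = -375
  -X*Y*Z ↦ -1·5·5·2 = -50
  -2*X*Z**2 ↦ -2·5·1·4 = -40
  2*Y**3 ↦ 2·1·125·1 = 250
  Y**2*Z ↦ 1·1·25·2 = 50
  Y*Z**2 ↦ 1·1·5·4 = 20
  3*Z**3 ↦ 3·1·1·8 = 24
Sum: F(5, 5, 2) = (125) + (-100) + (-375) + (-50) + (-40) + (250) + (50) + (20) + (24) = -96.
Reducing mod 7: -96 ≡ 2 (mod 7).
Since F(a, b, c) ≡ 2 ≠ 0 (mod 7), P does NOT lie on the curve.


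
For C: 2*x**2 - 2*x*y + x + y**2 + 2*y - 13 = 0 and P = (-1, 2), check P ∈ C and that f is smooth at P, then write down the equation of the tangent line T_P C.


Tangent line at P: -7*x + 8*y - 23 = 0.

Step 1: f(-1, 2) = 0, so P lies on C.
Step 2: partial derivatives
  f_x(x, y) = 4*x - 2*y + 1, f_y(x, y) = -2*x + 2*y + 2.
  f_x(P) = -7, f_y(P) = 8 (gradient nonzero, so P is smooth).
Step 3: tangent line at P: -7·(x − -1) + 8·(y − 2) = 0.
Expanding: -7*x + 8*y - 23 = 0.


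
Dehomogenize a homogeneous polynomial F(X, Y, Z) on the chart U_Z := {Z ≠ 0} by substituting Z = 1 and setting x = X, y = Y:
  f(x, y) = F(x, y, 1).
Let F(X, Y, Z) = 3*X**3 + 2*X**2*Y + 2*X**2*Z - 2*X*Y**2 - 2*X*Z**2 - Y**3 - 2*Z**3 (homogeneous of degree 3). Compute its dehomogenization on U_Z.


f(x, y) = 3*x**3 + 2*x**2*y + 2*x**2 - 2*x*y**2 - 2*x - y**3 - 2

On U_Z we set Z = 1. Each monomial c·X^i·Y^j·Z^k in F becomes c·x^i·y^j·1^k = c·x^i·y^j.
Substituting Z = 1: F(X, Y, 1) = 3*x**3 + 2*x**2*y + 2*x**2 - 2*x*y**2 - 2*x - y**3 - 2.
Note: deg(f) ≤ deg(F) = 3; strict inequality happens when F is divisible by Z (lost terms).


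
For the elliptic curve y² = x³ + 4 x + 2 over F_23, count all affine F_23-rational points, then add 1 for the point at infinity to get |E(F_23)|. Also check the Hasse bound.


Affine points = {(0, 5), (0, 18), (2, 8), (2, 15), (3, 8), (3, 15), (4, 6), (4, 17), (5, 3), (5, 20), (6, 9), (6, 14), (9, 10), (9, 13), (18, 8), (18, 15), (20, 3), (20, 20), (21, 3), (21, 20)}; affine count = 20; |E(F_23)| = 21.

Discriminant check: Δ ∝ 4a³ + 27b² = 4·4³ + 27·2² = 4·64 + 27·4 ≡ 19 (mod 23). Nonzero ⇒ E is nonsingular.
For each x ∈ F_23, compute rhs = x³ + 4·x + 2 mod 23, then count y ∈ F_23 with y² ≡ rhs.
  x = 0: rhs = 2, matching y values: 5, 18 (2 points).
  x = 1: rhs = 7, matching y values: none (0 points).
  x = 2: rhs = 18, matching y values: 8, 15 (2 points).
  x = 3: rhs = 18, matching y values: 8, 15 (2 points).
  x = 4: rhs = 13, matching y values: 6, 17 (2 points).
  x = 5: rhs = 9, matching y values: 3, 20 (2 points).
  x = 6: rhs = 12, matching y values: 9, 14 (2 points).
  x = 7: rhs = 5, matching y values: none (0 points).
  x = 8: rhs = 17, matching y values: none (0 points).
  x = 9: rhs = 8, matching y values: 10, 13 (2 points).
  x = 10: rhs = 7, matching y values: none (0 points).
  x = 11: rhs = 20, matching y values: none (0 points).
  x = 12: rhs = 7, matching y values: none (0 points).
  x = 13: rhs = 20, matching y values: none (0 points).
  x = 14: rhs = 19, matching y values: none (0 points).
  x = 15: rhs = 10, matching y values: none (0 points).
  x = 16: rhs = 22, matching y values: none (0 points).
  x = 17: rhs = 15, matching y values: none (0 points).
  x = 18: rhs = 18, matching y values: 8, 15 (2 points).
  x = 19: rhs = 14, matching y values: none (0 points).
  x = 20: rhs = 9, matching y values: 3, 20 (2 points).
  x = 21: rhs = 9, matching y values: 3, 20 (2 points).
  x = 22: rhs = 20, matching y values: none (0 points).
Total affine count: 20.
Full point count |E(F_23)| = 20 + 1 = 21.
Hasse bound: |21 − (23+1)| = |-3| = 3 ≤ 2√23 ≈ 9.5917 ✓.


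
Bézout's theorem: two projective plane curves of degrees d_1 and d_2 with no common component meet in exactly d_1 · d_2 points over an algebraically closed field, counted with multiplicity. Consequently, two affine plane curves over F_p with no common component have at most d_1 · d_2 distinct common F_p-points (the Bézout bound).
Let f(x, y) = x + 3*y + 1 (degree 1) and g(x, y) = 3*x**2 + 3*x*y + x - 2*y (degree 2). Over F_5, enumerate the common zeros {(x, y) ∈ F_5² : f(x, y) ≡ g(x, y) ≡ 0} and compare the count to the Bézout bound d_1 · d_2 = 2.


Common zeros: {(1, 1), (2, 4)}; count = 2; Bézout bound = 2.

deg(f) = 1, deg(g) = 2, so Bézout bound = 2.
Scan x ∈ F_5. For each x, list the y ∈ F_5 with f(x, y) ≡ 0 and those with g(x, y) ≡ 0 (mod 5); the common zeros in that column are the intersection.
  x = 0: f ≡ 0 at y ∈ {3}; g ≡ 0 at y ∈ {0}; common: ∅.
  x = 1: f ≡ 0 at y ∈ {1}; g ≡ 0 at y ∈ {1}; common: {1}.
  x = 2: f ≡ 0 at y ∈ {4}; g ≡ 0 at y ∈ {4}; common: {4}.
  x = 3: f ≡ 0 at y ∈ {2}; g ≡ 0 at y ∈ {0}; common: ∅.
  x = 4: f ≡ 0 at y ∈ {0}; g ≡ 0 at y ∈ ∅; common: ∅.
Collecting: common zeros = {(1, 1), (2, 4)}, so the count is 2.
Comparison with the Bézout bound: 2 ≤ 2 = deg(f)·deg(g), as expected for curves with no common component (the bound is attained).


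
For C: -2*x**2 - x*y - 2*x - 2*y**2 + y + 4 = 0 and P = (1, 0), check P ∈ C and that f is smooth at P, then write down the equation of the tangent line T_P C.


Tangent line at P: 6 - 6*x = 0.

Step 1: f(1, 0) = 0, so P lies on C.
Step 2: partial derivatives
  f_x(x, y) = -4*x - y - 2, f_y(x, y) = -x - 4*y + 1.
  f_x(P) = -6, f_y(P) = 0 (gradient nonzero, so P is smooth).
Step 3: tangent line at P: -6·(x − 1) + 0·(y − 0) = 0.
Expanding: 6 - 6*x = 0.


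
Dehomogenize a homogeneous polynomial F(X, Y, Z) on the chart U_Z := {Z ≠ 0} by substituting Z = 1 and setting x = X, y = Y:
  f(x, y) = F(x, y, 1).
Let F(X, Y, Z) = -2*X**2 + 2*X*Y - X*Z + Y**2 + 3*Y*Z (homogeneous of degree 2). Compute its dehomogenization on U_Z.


f(x, y) = -2*x**2 + 2*x*y - x + y**2 + 3*y

On U_Z we set Z = 1. Each monomial c·X^i·Y^j·Z^k in F becomes c·x^i·y^j·1^k = c·x^i·y^j.
Substituting Z = 1: F(X, Y, 1) = -2*x**2 + 2*x*y - x + y**2 + 3*y.
Note: deg(f) ≤ deg(F) = 2; strict inequality happens when F is divisible by Z (lost terms).


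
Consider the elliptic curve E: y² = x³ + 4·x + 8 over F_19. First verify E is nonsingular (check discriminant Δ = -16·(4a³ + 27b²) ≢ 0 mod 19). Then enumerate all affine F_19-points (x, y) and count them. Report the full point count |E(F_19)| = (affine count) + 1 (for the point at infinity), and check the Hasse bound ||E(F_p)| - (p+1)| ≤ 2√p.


Affine points = {(2, 9), (2, 10), (3, 3), (3, 16), (5, 1), (5, 18), (6, 1), (6, 18), (8, 1), (8, 18), (12, 6), (12, 13), (15, 2), (15, 17), (16, 8), (16, 11), (17, 7), (17, 12)}; affine count = 18; |E(F_19)| = 19.

Discriminant check: Δ ∝ 4a³ + 27b² = 4·4³ + 27·8² = 4·64 + 27·64 ≡ 8 (mod 19). Nonzero ⇒ E is nonsingular.
For each x ∈ F_19, compute rhs = x³ + 4·x + 8 mod 19, then count y ∈ F_19 with y² ≡ rhs.
  x = 0: rhs = 8, matching y values: none (0 points).
  x = 1: rhs = 13, matching y values: none (0 points).
  x = 2: rhs = 5, matching y values: 9, 10 (2 points).
  x = 3: rhs = 9, matching y values: 3, 16 (2 points).
  x = 4: rhs = 12, matching y values: none (0 points).
  x = 5: rhs = 1, matching y values: 1, 18 (2 points).
  x = 6: rhs = 1, matching y values: 1, 18 (2 points).
  x = 7: rhs = 18, matching y values: none (0 points).
  x = 8: rhs = 1, matching y values: 1, 18 (2 points).
  x = 9: rhs = 13, matching y values: none (0 points).
  x = 10: rhs = 3, matching y values: none (0 points).
  x = 11: rhs = 15, matching y values: none (0 points).
  x = 12: rhs = 17, matching y values: 6, 13 (2 points).
  x = 13: rhs = 15, matching y values: none (0 points).
  x = 14: rhs = 15, matching y values: none (0 points).
  x = 15: rhs = 4, matching y values: 2, 17 (2 points).
  x = 16: rhs = 7, matching y values: 8, 11 (2 points).
  x = 17: rhs = 11, matching y values: 7, 12 (2 points).
  x = 18: rhs = 3, matching y values: none (0 points).
Total affine count: 18.
Full point count |E(F_19)| = 18 + 1 = 19.
Hasse bound: |19 − (19+1)| = |-1| = 1 ≤ 2√19 ≈ 8.7178 ✓.


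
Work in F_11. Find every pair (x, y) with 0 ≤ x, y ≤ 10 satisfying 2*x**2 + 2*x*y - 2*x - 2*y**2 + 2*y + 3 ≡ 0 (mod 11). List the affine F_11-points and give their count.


Affine F_11-points: {(2, 1), (2, 2), (5, 8), (5, 9), (8, 2), (8, 7), (9, 1), (9, 9), (10, 3), (10, 8)}; count = 10.

For each of the 121 pairs (x, y) ∈ F_11², evaluate f(x, y) mod 11. Record the zeros.
  x = 0: [0↦3, 1↦3, 2↦10, 3↦2, 4↦1, 5↦7, 6↦9, 7↦7, 8↦1, 9↦2, 10↦10]  zeros at y ∈ ∅
  x = 1: [0↦3, 1↦5, 2↦3, 3↦8, 4↦9, 5↦6, 6↦10, 7↦10, 8↦6, 9↦9, 10↦8]  zeros at y ∈ ∅
  x = 2: [0↦7, 1↦0, 2↦0, 3↦7, 4↦10, 5↦9, 6↦4, 7↦6, 8↦4, 9↦9, 10↦10]  zeros at y ∈ {1, 2}
  x = 3: [0↦4, 1↦10, 2↦1, 3↦10, 4↦4, 5↦5, 6↦2, 7↦6, 8↦6, 9↦2, 10↦5]  zeros at y ∈ ∅
  x = 4: [0↦5, 1↦2, 2↦6, 3↦6, 4↦2, 5↦5, 6↦4, 7↦10, 8↦1, 9↦10, 10↦4]  zeros at y ∈ ∅
  x = 5: [0↦10, 1↦9, 2↦4, 3↦6, 4↦4, 5↦9, 6↦10, 7↦7, 8↦0, 9↦0, 10↦7]  zeros at y ∈ {8, 9}
  x = 6: [0↦8, 1↦9, 2↦6, 3↦10, 4↦10, 5↦6, 6↦9, 7↦8, 8↦3, 9↦5, 10↦3]  zeros at y ∈ ∅
  x = 7: [0↦10, 1↦2, 2↦1, 3↦7, 4↦9, 5↦7, 6↦1, 7↦2, 8↦10, 9↦3, 10↦3]  zeros at y ∈ ∅
  x = 8: [0↦5, 1↦10, 2↦0, 3↦8, 4↦1, 5↦1, 6↦8, 7↦0, 8↦10, 9↦5, 10↦7]  zeros at y ∈ {2, 7}
  x = 9: [0↦4, 1↦0, 2↦3, 3↦2, 4↦8, 5↦10, 6↦8, 7↦2, 8↦3, 9↦0, 10↦4]  zeros at y ∈ {1, 9}
  x = 10: [0↦7, 1↦5, 2↦10, 3↦0, 4↦8, 5↦1, 6↦1, 7↦8, 8↦0, 9↦10, 10↦5]  zeros at y ∈ {3, 8}
Collecting zeros: affine points = {(2, 1), (2, 2), (5, 8), (5, 9), (8, 2), (8, 7), (9, 1), (9, 9), (10, 3), (10, 8)}.
Total count |C(F_11)_aff| = 10.


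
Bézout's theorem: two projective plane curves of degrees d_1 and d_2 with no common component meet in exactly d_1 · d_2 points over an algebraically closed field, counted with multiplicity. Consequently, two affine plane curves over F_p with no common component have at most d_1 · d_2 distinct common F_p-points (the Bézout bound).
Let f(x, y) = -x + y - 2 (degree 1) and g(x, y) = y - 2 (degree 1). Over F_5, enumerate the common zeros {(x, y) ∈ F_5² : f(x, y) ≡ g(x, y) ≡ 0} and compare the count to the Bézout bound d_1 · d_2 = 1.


Common zeros: {(0, 2)}; count = 1; Bézout bound = 1.

deg(f) = 1, deg(g) = 1, so Bézout bound = 1.
Scan x ∈ F_5. For each x, list the y ∈ F_5 with f(x, y) ≡ 0 and those with g(x, y) ≡ 0 (mod 5); the common zeros in that column are the intersection.
  x = 0: f ≡ 0 at y ∈ {2}; g ≡ 0 at y ∈ {2}; common: {2}.
  x = 1: f ≡ 0 at y ∈ {3}; g ≡ 0 at y ∈ {2}; common: ∅.
  x = 2: f ≡ 0 at y ∈ {4}; g ≡ 0 at y ∈ {2}; common: ∅.
  x = 3: f ≡ 0 at y ∈ {0}; g ≡ 0 at y ∈ {2}; common: ∅.
  x = 4: f ≡ 0 at y ∈ {1}; g ≡ 0 at y ∈ {2}; common: ∅.
Collecting: common zeros = {(0, 2)}, so the count is 1.
Comparison with the Bézout bound: 1 ≤ 1 = deg(f)·deg(g), as expected for curves with no common component (the bound is attained).


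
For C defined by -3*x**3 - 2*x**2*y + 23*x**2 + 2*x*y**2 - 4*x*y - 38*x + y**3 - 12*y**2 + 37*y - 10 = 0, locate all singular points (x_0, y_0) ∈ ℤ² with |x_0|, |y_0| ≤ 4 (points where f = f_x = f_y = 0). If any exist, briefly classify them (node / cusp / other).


Singular points: {(2, 3)}; classification: node.

Compute partial derivatives:
  f_x = -9*x**2 - 4*x*y + 46*x + 2*y**2 - 4*y - 38.
  f_y = -2*x**2 + 4*x*y - 4*x + 3*y**2 - 24*y + 37.
Scan x_0 ∈ {−4, ..., 4}. For each x_0, f_y(x_0, y) is a polynomial in y; find its integer roots y ∈ {−4, ..., 4}, then test f_x and f at those candidates.
  x = -4: f_y(-4, y) = 3*y**2 - 40*y + 21; no integer root y with |y| ≤ 4.
  x = -3: f_y(-3, y) = 3*y**2 - 36*y + 31; no integer root y with |y| ≤ 4.
  x = -2: f_y(-2, y) = 3*y**2 - 32*y + 37; no integer root y with |y| ≤ 4.
  x = -1: f_y(-1, y) = 3*y**2 - 28*y + 39; no integer root y with |y| ≤ 4.
  x = 0: f_y(0, y) = 3*y**2 - 24*y + 37; no integer root y with |y| ≤ 4.
  x = 1: f_y(1, y) = 3*y**2 - 20*y + 31; no integer root y with |y| ≤ 4.
  x = 2: f_y(2, y) = 3*y**2 - 16*y + 21; vanishes at y ∈ {3}. (2, 3): f_x = 0, f = 0 — SINGULAR.
  x = 3: f_y(3, y) = 3*y**2 - 12*y + 7; no integer root y with |y| ≤ 4.
  x = 4: f_y(4, y) = 3*y**2 - 8*y - 11; vanishes at y ∈ {-1}. (4, -1): f_x = 24 ≠ 0.
Only singular point on the grid: (2, 3).
Classify: substitute x = 2 + u, y = 3 + v and expand: f = -3*u**3 - 2*u**2*v - u**2 + 2*u*v**2 + v**3 + v**2.
No constant or linear terms (consistent with a singular point). Quadratic part: -u**2 + v**2. Cubic part: -3*u**3 - 2*u**2*v + 2*u*v**2 + v**3.
The quadratic part v**2 - u**2 = (v − u)(v + u) splits into two distinct linear factors, so there are two distinct tangent lines y − 3 = ±(x − 2) — this is a node (ordinary double point).
Classification: node.


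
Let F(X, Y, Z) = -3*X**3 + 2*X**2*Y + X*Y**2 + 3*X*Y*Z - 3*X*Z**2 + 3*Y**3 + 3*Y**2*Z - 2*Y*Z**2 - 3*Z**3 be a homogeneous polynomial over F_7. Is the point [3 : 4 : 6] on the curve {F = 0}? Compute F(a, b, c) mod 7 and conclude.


F(3,4,6) ≡ 0 (mod 7); P is on the curve.

Evaluate F(3, 4, 6) term-by-term (mod 7).
  -3*X**3 ↦ -3·27·1·1 = -81
  2*X**2*Y ↦ 2·9·4·1 = 72
  X*Y**2 ↦ 1·3·16·1 = 48
  3*X*Y*Z ↦ 3·3·4·6 = 216
  -3*X*Z**2 ↦ -3·3·1·36 = -324
  3*Y**3 ↦ 3·1·64·1 = 192
  3*Y**2*Z ↦ 3·1·16·6 = 288
  -2*Y*Z**2 ↦ -2·1·4·36 = -288
  -3*Z**3 ↦ -3·1·1·216 = -648
Sum: F(3, 4, 6) = (-81) + (72) + (48) + (216) + (-324) + (192) + (288) + (-288) + (-648) = -525.
Reducing mod 7: -525 ≡ 0 (mod 7).
Since F(a, b, c) ≡ 0 (mod 7), P lies on the curve.


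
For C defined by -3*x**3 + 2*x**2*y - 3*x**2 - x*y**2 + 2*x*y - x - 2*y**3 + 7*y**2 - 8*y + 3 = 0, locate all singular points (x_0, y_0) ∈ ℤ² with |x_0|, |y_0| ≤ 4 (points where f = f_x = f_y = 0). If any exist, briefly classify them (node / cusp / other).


Singular points: {(0, 1)}; classification: node.

Compute partial derivatives:
  f_x = -9*x**2 + 4*x*y - 6*x - y**2 + 2*y - 1.
  f_y = 2*x**2 - 2*x*y + 2*x - 6*y**2 + 14*y - 8.
Scan x_0 ∈ {−4, ..., 4}. For each x_0, f_y(x_0, y) is a polynomial in y; find its integer roots y ∈ {−4, ..., 4}, then test f_x and f at those candidates.
  x = -4: f_y(-4, y) = -6*y**2 + 22*y + 16; no integer root y with |y| ≤ 4.
  x = -3: f_y(-3, y) = -6*y**2 + 20*y + 4; no integer root y with |y| ≤ 4.
  x = -2: f_y(-2, y) = -6*y**2 + 18*y - 4; no integer root y with |y| ≤ 4.
  x = -1: f_y(-1, y) = -6*y**2 + 16*y - 8; vanishes at y ∈ {2}. (-1, 2): f_x = -12 ≠ 0.
  x = 0: f_y(0, y) = -6*y**2 + 14*y - 8; vanishes at y ∈ {1}. (0, 1): f_x = 0, f = 0 — SINGULAR.
  x = 1: f_y(1, y) = -6*y**2 + 12*y - 4; no integer root y with |y| ≤ 4.
  x = 2: f_y(2, y) = -6*y**2 + 10*y + 4; vanishes at y ∈ {2}. (2, 2): f_x = -33 ≠ 0.
  x = 3: f_y(3, y) = -6*y**2 + 8*y + 16; no integer root y with |y| ≤ 4.
  x = 4: f_y(4, y) = -6*y**2 + 6*y + 32; no integer root y with |y| ≤ 4.
Only singular point on the grid: (0, 1).
Classify: substitute x = 0 + u, y = 1 + v and expand: f = -3*u**3 + 2*u**2*v - u**2 - u*v**2 - 2*v**3 + v**2.
No constant or linear terms (consistent with a singular point). Quadratic part: -u**2 + v**2. Cubic part: -3*u**3 + 2*u**2*v - u*v**2 - 2*v**3.
The quadratic part v**2 - u**2 = (v − u)(v + u) splits into two distinct linear factors, so there are two distinct tangent lines y − 1 = ±(x − 0) — this is a node (ordinary double point).
Classification: node.


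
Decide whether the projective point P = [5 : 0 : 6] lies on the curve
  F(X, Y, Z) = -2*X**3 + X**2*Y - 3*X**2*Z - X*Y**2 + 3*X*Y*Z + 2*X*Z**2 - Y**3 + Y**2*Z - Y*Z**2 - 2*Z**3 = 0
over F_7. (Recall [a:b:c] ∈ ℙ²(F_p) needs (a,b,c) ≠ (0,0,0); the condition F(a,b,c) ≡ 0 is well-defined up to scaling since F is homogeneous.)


F(5,0,6) ≡ 5 (mod 7); P is NOT on the curve.

Evaluate F(5, 0, 6) term-by-term (mod 7).
  -2*X**3 ↦ -2·125·1·1 = -250
  X**2*Y ↦ 1·25·0·1 = 0
  -3*X**2*Z ↦ -3·25·1·6 = -450
  -X*Y**2 ↦ -1·5·0·1 = 0
  3*X*Y*Z ↦ 3·5·0·6 = 0
  2*X*Z**2 ↦ 2·5·1·36 = 360
  -Y**3 ↦ -1·1·0·1 = 0
  Y**2*Z ↦ 1·1·0·6 = 0
  -Y*Z**2 ↦ -1·1·0·36 = 0
  -2*Z**3 ↦ -2·1·1·216 = -432
Sum: F(5, 0, 6) = (-250) + (0) + (-450) + (0) + (0) + (360) + (0) + (0) + (0) + (-432) = -772.
Reducing mod 7: -772 ≡ 5 (mod 7).
Since F(a, b, c) ≡ 5 ≠ 0 (mod 7), P does NOT lie on the curve.


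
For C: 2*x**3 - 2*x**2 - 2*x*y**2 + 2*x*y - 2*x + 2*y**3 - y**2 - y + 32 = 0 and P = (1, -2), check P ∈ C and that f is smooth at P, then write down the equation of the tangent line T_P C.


Tangent line at P: -12*x + 37*y + 86 = 0.

Step 1: f(1, -2) = 0, so P lies on C.
Step 2: partial derivatives
  f_x(x, y) = 6*x**2 - 4*x - 2*y**2 + 2*y - 2, f_y(x, y) = -4*x*y + 2*x + 6*y**2 - 2*y - 1.
  f_x(P) = -12, f_y(P) = 37 (gradient nonzero, so P is smooth).
Step 3: tangent line at P: -12·(x − 1) + 37·(y − -2) = 0.
Expanding: -12*x + 37*y + 86 = 0.


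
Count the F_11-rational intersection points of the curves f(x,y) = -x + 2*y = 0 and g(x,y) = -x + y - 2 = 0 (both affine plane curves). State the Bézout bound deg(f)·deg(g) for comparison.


Common zeros: {(7, 9)}; count = 1; Bézout bound = 1.

deg(f) = 1, deg(g) = 1, so Bézout bound = 1.
Scan x ∈ F_11. For each x, list the y ∈ F_11 with f(x, y) ≡ 0 and those with g(x, y) ≡ 0 (mod 11); the common zeros in that column are the intersection.
  x = 0: f ≡ 0 at y ∈ {0}; g ≡ 0 at y ∈ {2}; common: ∅.
  x = 1: f ≡ 0 at y ∈ {6}; g ≡ 0 at y ∈ {3}; common: ∅.
  x = 2: f ≡ 0 at y ∈ {1}; g ≡ 0 at y ∈ {4}; common: ∅.
  x = 3: f ≡ 0 at y ∈ {7}; g ≡ 0 at y ∈ {5}; common: ∅.
  x = 4: f ≡ 0 at y ∈ {2}; g ≡ 0 at y ∈ {6}; common: ∅.
  x = 5: f ≡ 0 at y ∈ {8}; g ≡ 0 at y ∈ {7}; common: ∅.
  x = 6: f ≡ 0 at y ∈ {3}; g ≡ 0 at y ∈ {8}; common: ∅.
  x = 7: f ≡ 0 at y ∈ {9}; g ≡ 0 at y ∈ {9}; common: {9}.
  x = 8: f ≡ 0 at y ∈ {4}; g ≡ 0 at y ∈ {10}; common: ∅.
  x = 9: f ≡ 0 at y ∈ {10}; g ≡ 0 at y ∈ {0}; common: ∅.
  x = 10: f ≡ 0 at y ∈ {5}; g ≡ 0 at y ∈ {1}; common: ∅.
Collecting: common zeros = {(7, 9)}, so the count is 1.
Comparison with the Bézout bound: 1 ≤ 1 = deg(f)·deg(g), as expected for curves with no common component (the bound is attained).


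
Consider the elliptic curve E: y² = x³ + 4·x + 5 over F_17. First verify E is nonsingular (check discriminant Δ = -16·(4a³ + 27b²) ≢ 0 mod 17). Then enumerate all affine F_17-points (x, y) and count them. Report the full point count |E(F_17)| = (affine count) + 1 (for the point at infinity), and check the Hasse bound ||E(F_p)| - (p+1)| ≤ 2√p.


Affine points = {(2, 2), (2, 15), (4, 0), (7, 6), (7, 11), (10, 5), (10, 12), (12, 8), (12, 9), (14, 0), (16, 0)}; affine count = 11; |E(F_17)| = 12.

Discriminant check: Δ ∝ 4a³ + 27b² = 4·4³ + 27·5² = 4·64 + 27·25 ≡ 13 (mod 17). Nonzero ⇒ E is nonsingular.
For each x ∈ F_17, compute rhs = x³ + 4·x + 5 mod 17, then count y ∈ F_17 with y² ≡ rhs.
  x = 0: rhs = 5, matching y values: none (0 points).
  x = 1: rhs = 10, matching y values: none (0 points).
  x = 2: rhs = 4, matching y values: 2, 15 (2 points).
  x = 3: rhs = 10, matching y values: none (0 points).
  x = 4: rhs = 0, matching y values: 0 (1 points).
  x = 5: rhs = 14, matching y values: none (0 points).
  x = 6: rhs = 7, matching y values: none (0 points).
  x = 7: rhs = 2, matching y values: 6, 11 (2 points).
  x = 8: rhs = 5, matching y values: none (0 points).
  x = 9: rhs = 5, matching y values: none (0 points).
  x = 10: rhs = 8, matching y values: 5, 12 (2 points).
  x = 11: rhs = 3, matching y values: none (0 points).
  x = 12: rhs = 13, matching y values: 8, 9 (2 points).
  x = 13: rhs = 10, matching y values: none (0 points).
  x = 14: rhs = 0, matching y values: 0 (1 points).
  x = 15: rhs = 6, matching y values: none (0 points).
  x = 16: rhs = 0, matching y values: 0 (1 points).
Total affine count: 11.
Full point count |E(F_17)| = 11 + 1 = 12.
Hasse bound: |12 − (17+1)| = |-6| = 6 ≤ 2√17 ≈ 8.2462 ✓.


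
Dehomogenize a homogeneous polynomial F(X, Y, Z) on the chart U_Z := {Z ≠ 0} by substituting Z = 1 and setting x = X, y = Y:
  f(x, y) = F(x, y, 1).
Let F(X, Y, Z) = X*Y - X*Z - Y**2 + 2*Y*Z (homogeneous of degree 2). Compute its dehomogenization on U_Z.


f(x, y) = x*y - x - y**2 + 2*y

On U_Z we set Z = 1. Each monomial c·X^i·Y^j·Z^k in F becomes c·x^i·y^j·1^k = c·x^i·y^j.
Substituting Z = 1: F(X, Y, 1) = x*y - x - y**2 + 2*y.
Note: deg(f) ≤ deg(F) = 2; strict inequality happens when F is divisible by Z (lost terms).


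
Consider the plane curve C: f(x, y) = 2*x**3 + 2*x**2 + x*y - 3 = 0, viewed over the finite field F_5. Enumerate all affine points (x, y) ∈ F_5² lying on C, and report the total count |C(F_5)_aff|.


Affine F_5-points: {(1, 4), (2, 2), (3, 2), (4, 2)}; count = 4.

For each of the 25 pairs (x, y) ∈ F_5², evaluate f(x, y) mod 5. Record the zeros.
  x = 0: [0↦2, 1↦2, 2↦2, 3↦2, 4↦2]  zeros at y ∈ ∅
  x = 1: [0↦1, 1↦2, 2↦3, 3↦4, 4↦0]  zeros at y ∈ {4}
  x = 2: [0↦1, 1↦3, 2↦0, 3↦2, 4↦4]  zeros at y ∈ {2}
  x = 3: [0↦4, 1↦2, 2↦0, 3↦3, 4↦1]  zeros at y ∈ {2}
  x = 4: [0↦2, 1↦1, 2↦0, 3↦4, 4↦3]  zeros at y ∈ {2}
Collecting zeros: affine points = {(1, 4), (2, 2), (3, 2), (4, 2)}.
Total count |C(F_5)_aff| = 4.


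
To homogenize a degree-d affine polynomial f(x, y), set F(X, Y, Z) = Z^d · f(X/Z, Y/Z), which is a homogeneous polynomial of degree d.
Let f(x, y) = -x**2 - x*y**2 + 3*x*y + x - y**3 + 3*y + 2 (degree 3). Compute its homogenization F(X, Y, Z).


F(X, Y, Z) = -X**2*Z - X*Y**2 + 3*X*Y*Z + X*Z**2 - Y**3 + 3*Y*Z**2 + 2*Z**3

deg(f) = 3.
Substitute x = X/Z, y = Y/Z into f, then multiply by Z^3.
  monomial -1·x^2·y^0 ↦ -1·X^2·Y^0·Z^1.
  monomial -1·x^1·y^2 ↦ -1·X^1·Y^2·Z^0.
  monomial 3·x^1·y^1 ↦ 3·X^1·Y^1·Z^1.
  monomial 1·x^1·y^0 ↦ 1·X^1·Y^0·Z^2.
  monomial -1·x^0·y^3 ↦ -1·X^0·Y^3·Z^0.
  monomial 3·x^0·y^1 ↦ 3·X^0·Y^1·Z^2.
  monomial 2·x^0·y^0 ↦ 2·X^0·Y^0·Z^3.
Collecting: F(X, Y, Z) = -X**2*Z - X*Y**2 + 3*X*Y*Z + X*Z**2 - Y**3 + 3*Y*Z**2 + 2*Z**3.


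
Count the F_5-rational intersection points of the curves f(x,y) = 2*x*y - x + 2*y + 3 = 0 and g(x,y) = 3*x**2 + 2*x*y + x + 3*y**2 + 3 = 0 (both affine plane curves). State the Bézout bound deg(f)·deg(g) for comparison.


Common zeros: ∅; count = 0; Bézout bound = 4.

deg(f) = 2, deg(g) = 2, so Bézout bound = 4.
Scan x ∈ F_5. For each x, list the y ∈ F_5 with f(x, y) ≡ 0 and those with g(x, y) ≡ 0 (mod 5); the common zeros in that column are the intersection.
  x = 0: f ≡ 0 at y ∈ {1}; g ≡ 0 at y ∈ {2, 3}; common: ∅.
  x = 1: f ≡ 0 at y ∈ {2}; g ≡ 0 at y ∈ {3}; common: ∅.
  x = 2: f ≡ 0 at y ∈ {4}; g ≡ 0 at y ∈ ∅; common: ∅.
  x = 3: f ≡ 0 at y ∈ {0}; g ≡ 0 at y ∈ {4}; common: ∅.
  x = 4: f ≡ 0 at y ∈ ∅; g ≡ 0 at y ∈ {0, 4}; common: ∅.
Collecting: common zeros = ∅, so the count is 0.
Comparison with the Bézout bound: 0 ≤ 4 = deg(f)·deg(g), as expected for curves with no common component (the affine F_5-count falls short of the bound because intersections may lie at infinity, over extension fields, or carry multiplicity).


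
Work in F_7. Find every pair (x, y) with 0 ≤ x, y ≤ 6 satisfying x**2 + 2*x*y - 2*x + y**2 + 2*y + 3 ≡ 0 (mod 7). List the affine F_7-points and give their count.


Affine F_7-points: {(1, 1), (1, 2), (4, 2), (5, 3), (5, 6), (6, 1), (6, 6)}; count = 7.

For each of the 49 pairs (x, y) ∈ F_7², evaluate f(x, y) mod 7. Record the zeros.
  x = 0: [0↦3, 1↦6, 2↦4, 3↦4, 4↦6, 5↦3, 6↦2]  zeros at y ∈ ∅
  x = 1: [0↦2, 1↦0, 2↦0, 3↦2, 4↦6, 5↦5, 6↦6]  zeros at y ∈ {1, 2}
  x = 2: [0↦3, 1↦3, 2↦5, 3↦2, 4↦1, 5↦2, 6↦5]  zeros at y ∈ ∅
  x = 3: [0↦6, 1↦1, 2↦5, 3↦4, 4↦5, 5↦1, 6↦6]  zeros at y ∈ ∅
  x = 4: [0↦4, 1↦1, 2↦0, 3↦1, 4↦4, 5↦2, 6↦2]  zeros at y ∈ {2}
  x = 5: [0↦4, 1↦3, 2↦4, 3↦0, 4↦5, 5↦5, 6↦0]  zeros at y ∈ {3, 6}
  x = 6: [0↦6, 1↦0, 2↦3, 3↦1, 4↦1, 5↦3, 6↦0]  zeros at y ∈ {1, 6}
Collecting zeros: affine points = {(1, 1), (1, 2), (4, 2), (5, 3), (5, 6), (6, 1), (6, 6)}.
Total count |C(F_7)_aff| = 7.


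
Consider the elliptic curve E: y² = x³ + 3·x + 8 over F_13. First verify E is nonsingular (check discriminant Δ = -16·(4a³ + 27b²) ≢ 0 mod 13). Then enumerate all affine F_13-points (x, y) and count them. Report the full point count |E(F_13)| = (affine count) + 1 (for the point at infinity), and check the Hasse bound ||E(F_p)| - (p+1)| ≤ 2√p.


Affine points = {(1, 5), (1, 8), (2, 3), (2, 10), (9, 6), (9, 7), (12, 2), (12, 11)}; affine count = 8; |E(F_13)| = 9.

Discriminant check: Δ ∝ 4a³ + 27b² = 4·3³ + 27·8² = 4·27 + 27·64 ≡ 3 (mod 13). Nonzero ⇒ E is nonsingular.
For each x ∈ F_13, compute rhs = x³ + 3·x + 8 mod 13, then count y ∈ F_13 with y² ≡ rhs.
  x = 0: rhs = 8, matching y values: none (0 points).
  x = 1: rhs = 12, matching y values: 5, 8 (2 points).
  x = 2: rhs = 9, matching y values: 3, 10 (2 points).
  x = 3: rhs = 5, matching y values: none (0 points).
  x = 4: rhs = 6, matching y values: none (0 points).
  x = 5: rhs = 5, matching y values: none (0 points).
  x = 6: rhs = 8, matching y values: none (0 points).
  x = 7: rhs = 8, matching y values: none (0 points).
  x = 8: rhs = 11, matching y values: none (0 points).
  x = 9: rhs = 10, matching y values: 6, 7 (2 points).
  x = 10: rhs = 11, matching y values: none (0 points).
  x = 11: rhs = 7, matching y values: none (0 points).
  x = 12: rhs = 4, matching y values: 2, 11 (2 points).
Total affine count: 8.
Full point count |E(F_13)| = 8 + 1 = 9.
Hasse bound: |9 − (13+1)| = |-5| = 5 ≤ 2√13 ≈ 7.2111 ✓.


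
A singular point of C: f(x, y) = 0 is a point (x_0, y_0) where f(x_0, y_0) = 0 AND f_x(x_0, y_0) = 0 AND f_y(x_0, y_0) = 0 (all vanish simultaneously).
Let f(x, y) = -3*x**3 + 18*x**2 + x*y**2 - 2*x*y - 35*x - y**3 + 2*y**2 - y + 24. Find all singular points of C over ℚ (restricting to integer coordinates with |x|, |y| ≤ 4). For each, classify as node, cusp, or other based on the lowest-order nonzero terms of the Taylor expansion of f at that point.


Singular points: {(2, 1)}; classification: cusp.

Compute partial derivatives:
  f_x = -9*x**2 + 36*x + y**2 - 2*y - 35.
  f_y = 2*x*y - 2*x - 3*y**2 + 4*y - 1.
Scan x_0 ∈ {−4, ..., 4}. For each x_0, f_y(x_0, y) is a polynomial in y; find its integer roots y ∈ {−4, ..., 4}, then test f_x and f at those candidates.
  x = -4: f_y(-4, y) = -3*y**2 - 4*y + 7; vanishes at y ∈ {1}. (-4, 1): f_x = -324 ≠ 0.
  x = -3: f_y(-3, y) = -3*y**2 - 2*y + 5; vanishes at y ∈ {1}. (-3, 1): f_x = -225 ≠ 0.
  x = -2: f_y(-2, y) = 3 - 3*y**2; vanishes at y ∈ {-1, 1}. (-2, -1): f_x = -140 ≠ 0; (-2, 1): f_x = -144 ≠ 0.
  x = -1: f_y(-1, y) = -3*y**2 + 2*y + 1; vanishes at y ∈ {1}. (-1, 1): f_x = -81 ≠ 0.
  x = 0: f_y(0, y) = -3*y**2 + 4*y - 1; vanishes at y ∈ {1}. (0, 1): f_x = -36 ≠ 0.
  x = 1: f_y(1, y) = -3*y**2 + 6*y - 3; vanishes at y ∈ {1}. (1, 1): f_x = -9 ≠ 0.
  x = 2: f_y(2, y) = -3*y**2 + 8*y - 5; vanishes at y ∈ {1}. (2, 1): f_x = 0, f = 0 — SINGULAR.
  x = 3: f_y(3, y) = -3*y**2 + 10*y - 7; vanishes at y ∈ {1}. (3, 1): f_x = -9 ≠ 0.
  x = 4: f_y(4, y) = -3*y**2 + 12*y - 9; vanishes at y ∈ {1, 3}. (4, 1): f_x = -36 ≠ 0; (4, 3): f_x = -32 ≠ 0.
Only singular point on the grid: (2, 1).
Classify: substitute x = 2 + u, y = 1 + v and expand: f = -3*u**3 + u*v**2 - v**3 + v**2.
No constant or linear terms (consistent with a singular point). Quadratic part: v**2. Cubic part: -3*u**3 + u*v**2 - v**3.
The quadratic part v**2 is a perfect square, so there is a single (double) tangent line v = 0, i.e. y = 1. Restricting the cubic part to that line (v = 0) leaves -3*u**3 ≠ 0, so f is not divisible by v and the branch is v² ≈ 3*u**3 to lowest order — this is a cusp.
Classification: cusp.


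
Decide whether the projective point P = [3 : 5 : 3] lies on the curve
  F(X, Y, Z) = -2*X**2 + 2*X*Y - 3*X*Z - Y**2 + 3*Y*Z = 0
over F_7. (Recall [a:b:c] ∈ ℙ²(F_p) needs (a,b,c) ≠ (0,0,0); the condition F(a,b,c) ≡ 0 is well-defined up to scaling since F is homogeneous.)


F(3,5,3) ≡ 5 (mod 7); P is NOT on the curve.

Evaluate F(3, 5, 3) term-by-term (mod 7).
  -2*X**2 ↦ -2·9·1·1 = -18
  2*X*Y ↦ 2·3·5·1 = 30
  -3*X*Z ↦ -3·3·1·3 = -27
  -Y**2 ↦ -1·1·25·1 = -25
  3*Y*Z ↦ 3·1·5·3 = 45
Sum: F(3, 5, 3) = (-18) + (30) + (-27) + (-25) + (45) = 5.
Reducing mod 7: 5 ≡ 5 (mod 7).
Since F(a, b, c) ≡ 5 ≠ 0 (mod 7), P does NOT lie on the curve.


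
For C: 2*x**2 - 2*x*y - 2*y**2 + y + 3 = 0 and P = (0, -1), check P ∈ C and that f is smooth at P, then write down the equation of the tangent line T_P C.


Tangent line at P: 2*x + 5*y + 5 = 0.

Step 1: f(0, -1) = 0, so P lies on C.
Step 2: partial derivatives
  f_x(x, y) = 4*x - 2*y, f_y(x, y) = -2*x - 4*y + 1.
  f_x(P) = 2, f_y(P) = 5 (gradient nonzero, so P is smooth).
Step 3: tangent line at P: 2·(x − 0) + 5·(y − -1) = 0.
Expanding: 2*x + 5*y + 5 = 0.


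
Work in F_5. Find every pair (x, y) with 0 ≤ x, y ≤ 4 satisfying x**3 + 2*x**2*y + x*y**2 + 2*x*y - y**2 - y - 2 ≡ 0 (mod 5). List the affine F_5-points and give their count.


Affine F_5-points: {(1, 2), (3, 0), (3, 1)}; count = 3.

For each of the 25 pairs (x, y) ∈ F_5², evaluate f(x, y) mod 5. Record the zeros.
  x = 0: [0↦3, 1↦1, 2↦2, 3↦1, 4↦3]  zeros at y ∈ ∅
  x = 1: [0↦4, 1↦2, 2↦0, 3↦3, 4↦1]  zeros at y ∈ {2}
  x = 2: [0↦1, 1↦3, 2↦2, 3↦3, 4↦1]  zeros at y ∈ ∅
  x = 3: [0↦0, 1↦0, 2↦4, 3↦2, 4↦4]  zeros at y ∈ {0, 1}
  x = 4: [0↦2, 1↦4, 2↦2, 3↦1, 4↦1]  zeros at y ∈ ∅
Collecting zeros: affine points = {(1, 2), (3, 0), (3, 1)}.
Total count |C(F_5)_aff| = 3.


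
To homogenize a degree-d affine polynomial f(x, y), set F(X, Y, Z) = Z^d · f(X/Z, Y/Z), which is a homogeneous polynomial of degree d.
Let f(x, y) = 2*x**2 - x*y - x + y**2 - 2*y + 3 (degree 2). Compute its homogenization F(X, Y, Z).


F(X, Y, Z) = 2*X**2 - X*Y - X*Z + Y**2 - 2*Y*Z + 3*Z**2

deg(f) = 2.
Substitute x = X/Z, y = Y/Z into f, then multiply by Z^2.
  monomial 2·x^2·y^0 ↦ 2·X^2·Y^0·Z^0.
  monomial -1·x^1·y^1 ↦ -1·X^1·Y^1·Z^0.
  monomial -1·x^1·y^0 ↦ -1·X^1·Y^0·Z^1.
  monomial 1·x^0·y^2 ↦ 1·X^0·Y^2·Z^0.
  monomial -2·x^0·y^1 ↦ -2·X^0·Y^1·Z^1.
  monomial 3·x^0·y^0 ↦ 3·X^0·Y^0·Z^2.
Collecting: F(X, Y, Z) = 2*X**2 - X*Y - X*Z + Y**2 - 2*Y*Z + 3*Z**2.


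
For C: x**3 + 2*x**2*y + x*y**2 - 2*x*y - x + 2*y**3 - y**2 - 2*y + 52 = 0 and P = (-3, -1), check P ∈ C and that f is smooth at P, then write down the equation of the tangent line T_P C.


Tangent line at P: 41*x + 36*y + 159 = 0.

Step 1: f(-3, -1) = 0, so P lies on C.
Step 2: partial derivatives
  f_x(x, y) = 3*x**2 + 4*x*y + y**2 - 2*y - 1, f_y(x, y) = 2*x**2 + 2*x*y - 2*x + 6*y**2 - 2*y - 2.
  f_x(P) = 41, f_y(P) = 36 (gradient nonzero, so P is smooth).
Step 3: tangent line at P: 41·(x − -3) + 36·(y − -1) = 0.
Expanding: 41*x + 36*y + 159 = 0.


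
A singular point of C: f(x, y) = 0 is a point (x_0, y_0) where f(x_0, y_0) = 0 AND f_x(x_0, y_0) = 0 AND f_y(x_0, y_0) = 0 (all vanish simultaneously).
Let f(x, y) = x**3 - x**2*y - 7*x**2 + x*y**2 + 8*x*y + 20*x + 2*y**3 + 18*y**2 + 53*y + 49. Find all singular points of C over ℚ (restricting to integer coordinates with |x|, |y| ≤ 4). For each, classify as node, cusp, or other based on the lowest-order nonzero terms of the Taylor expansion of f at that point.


Singular points: {(1, -3)}; classification: node.

Compute partial derivatives:
  f_x = 3*x**2 - 2*x*y - 14*x + y**2 + 8*y + 20.
  f_y = -x**2 + 2*x*y + 8*x + 6*y**2 + 36*y + 53.
Scan x_0 ∈ {−4, ..., 4}. For each x_0, f_y(x_0, y) is a polynomial in y; find its integer roots y ∈ {−4, ..., 4}, then test f_x and f at those candidates.
  x = -4: f_y(-4, y) = 6*y**2 + 28*y + 5; no integer root y with |y| ≤ 4.
  x = -3: f_y(-3, y) = 6*y**2 + 30*y + 20; no integer root y with |y| ≤ 4.
  x = -2: f_y(-2, y) = 6*y**2 + 32*y + 33; no integer root y with |y| ≤ 4.
  x = -1: f_y(-1, y) = 6*y**2 + 34*y + 44; vanishes at y ∈ {-2}. (-1, -2): f_x = 21 ≠ 0.
  x = 0: f_y(0, y) = 6*y**2 + 36*y + 53; no integer root y with |y| ≤ 4.
  x = 1: f_y(1, y) = 6*y**2 + 38*y + 60; vanishes at y ∈ {-3}. (1, -3): f_x = 0, f = 0 — SINGULAR.
  x = 2: f_y(2, y) = 6*y**2 + 40*y + 65; no integer root y with |y| ≤ 4.
  x = 3: f_y(3, y) = 6*y**2 + 42*y + 68; no integer root y with |y| ≤ 4.
  x = 4: f_y(4, y) = 6*y**2 + 44*y + 69; no integer root y with |y| ≤ 4.
Only singular point on the grid: (1, -3).
Classify: substitute x = 1 + u, y = -3 + v and expand: f = u**3 - u**2*v - u**2 + u*v**2 + 2*v**3 + v**2.
No constant or linear terms (consistent with a singular point). Quadratic part: -u**2 + v**2. Cubic part: u**3 - u**2*v + u*v**2 + 2*v**3.
The quadratic part v**2 - u**2 = (v − u)(v + u) splits into two distinct linear factors, so there are two distinct tangent lines y − -3 = ±(x − 1) — this is a node (ordinary double point).
Classification: node.


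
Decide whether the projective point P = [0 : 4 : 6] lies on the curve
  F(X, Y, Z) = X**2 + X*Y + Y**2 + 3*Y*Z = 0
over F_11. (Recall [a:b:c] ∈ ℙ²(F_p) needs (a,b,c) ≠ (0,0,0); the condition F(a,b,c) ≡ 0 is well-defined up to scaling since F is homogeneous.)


F(0,4,6) ≡ 0 (mod 11); P is on the curve.

Evaluate F(0, 4, 6) term-by-term (mod 11).
  X**2 ↦ 1·0·1·1 = 0
  X*Y ↦ 1·0·4·1 = 0
  Y**2 ↦ 1·1·16·1 = 16
  3*Y*Z ↦ 3·1·4·6 = 72
Sum: F(0, 4, 6) = (0) + (0) + (16) + (72) = 88.
Reducing mod 11: 88 ≡ 0 (mod 11).
Since F(a, b, c) ≡ 0 (mod 11), P lies on the curve.


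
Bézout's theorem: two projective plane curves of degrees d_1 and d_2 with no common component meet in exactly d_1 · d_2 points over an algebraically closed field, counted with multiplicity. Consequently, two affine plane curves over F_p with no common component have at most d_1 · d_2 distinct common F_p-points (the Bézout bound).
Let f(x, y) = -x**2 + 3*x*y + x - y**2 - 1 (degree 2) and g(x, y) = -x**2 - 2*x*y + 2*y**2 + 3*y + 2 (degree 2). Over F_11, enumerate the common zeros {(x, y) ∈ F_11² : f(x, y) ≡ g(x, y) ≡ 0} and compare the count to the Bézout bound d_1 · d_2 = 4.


Common zeros: {(4, 5)}; count = 1; Bézout bound = 4.

deg(f) = 2, deg(g) = 2, so Bézout bound = 4.
Scan x ∈ F_11. For each x, list the y ∈ F_11 with f(x, y) ≡ 0 and those with g(x, y) ≡ 0 (mod 11); the common zeros in that column are the intersection.
  x = 0: f ≡ 0 at y ∈ ∅; g ≡ 0 at y ∈ {7, 8}; common: ∅.
  x = 1: f ≡ 0 at y ∈ {5, 9}; g ≡ 0 at y ∈ {2, 3}; common: ∅.
  x = 2: f ≡ 0 at y ∈ ∅; g ≡ 0 at y ∈ ∅; common: ∅.
  x = 3: f ≡ 0 at y ∈ {3, 6}; g ≡ 0 at y ∈ ∅; common: ∅.
  x = 4: f ≡ 0 at y ∈ {5, 7}; g ≡ 0 at y ∈ {3, 5}; common: {5}.
  x = 5: f ≡ 0 at y ∈ {6, 9}; g ≡ 0 at y ∈ ∅; common: ∅.
  x = 6: f ≡ 0 at y ∈ ∅; g ≡ 0 at y ∈ {2, 8}; common: ∅.
  x = 7: f ≡ 0 at y ∈ {3, 7}; g ≡ 0 at y ∈ ∅; common: ∅.
  x = 8: f ≡ 0 at y ∈ ∅; g ≡ 0 at y ∈ {5, 7}; common: ∅.
  x = 9: f ≡ 0 at y ∈ ∅; g ≡ 0 at y ∈ ∅; common: ∅.
  x = 10: f ≡ 0 at y ∈ ∅; g ≡ 0 at y ∈ ∅; common: ∅.
Collecting: common zeros = {(4, 5)}, so the count is 1.
Comparison with the Bézout bound: 1 ≤ 4 = deg(f)·deg(g), as expected for curves with no common component (the affine F_11-count falls short of the bound because intersections may lie at infinity, over extension fields, or carry multiplicity).


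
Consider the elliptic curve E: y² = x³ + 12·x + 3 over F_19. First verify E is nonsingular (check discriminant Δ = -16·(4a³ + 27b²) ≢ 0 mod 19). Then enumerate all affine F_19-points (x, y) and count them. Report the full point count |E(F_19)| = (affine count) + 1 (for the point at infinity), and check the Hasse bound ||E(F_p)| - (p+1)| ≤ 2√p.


Affine points = {(1, 4), (1, 15), (2, 4), (2, 15), (3, 3), (3, 16), (4, 1), (4, 18), (5, 6), (5, 13), (6, 5), (6, 14), (9, 2), (9, 17), (13, 0), (15, 9), (15, 10), (16, 4), (16, 15), (17, 3), (17, 16), (18, 3), (18, 16)}; affine count = 23; |E(F_19)| = 24.

Discriminant check: Δ ∝ 4a³ + 27b² = 4·12³ + 27·3² = 4·1728 + 27·9 ≡ 11 (mod 19). Nonzero ⇒ E is nonsingular.
For each x ∈ F_19, compute rhs = x³ + 12·x + 3 mod 19, then count y ∈ F_19 with y² ≡ rhs.
  x = 0: rhs = 3, matching y values: none (0 points).
  x = 1: rhs = 16, matching y values: 4, 15 (2 points).
  x = 2: rhs = 16, matching y values: 4, 15 (2 points).
  x = 3: rhs = 9, matching y values: 3, 16 (2 points).
  x = 4: rhs = 1, matching y values: 1, 18 (2 points).
  x = 5: rhs = 17, matching y values: 6, 13 (2 points).
  x = 6: rhs = 6, matching y values: 5, 14 (2 points).
  x = 7: rhs = 12, matching y values: none (0 points).
  x = 8: rhs = 3, matching y values: none (0 points).
  x = 9: rhs = 4, matching y values: 2, 17 (2 points).
  x = 10: rhs = 2, matching y values: none (0 points).
  x = 11: rhs = 3, matching y values: none (0 points).
  x = 12: rhs = 13, matching y values: none (0 points).
  x = 13: rhs = 0, matching y values: 0 (1 points).
  x = 14: rhs = 8, matching y values: none (0 points).
  x = 15: rhs = 5, matching y values: 9, 10 (2 points).
  x = 16: rhs = 16, matching y values: 4, 15 (2 points).
  x = 17: rhs = 9, matching y values: 3, 16 (2 points).
  x = 18: rhs = 9, matching y values: 3, 16 (2 points).
Total affine count: 23.
Full point count |E(F_19)| = 23 + 1 = 24.
Hasse bound: |24 − (19+1)| = |4| = 4 ≤ 2√19 ≈ 8.7178 ✓.


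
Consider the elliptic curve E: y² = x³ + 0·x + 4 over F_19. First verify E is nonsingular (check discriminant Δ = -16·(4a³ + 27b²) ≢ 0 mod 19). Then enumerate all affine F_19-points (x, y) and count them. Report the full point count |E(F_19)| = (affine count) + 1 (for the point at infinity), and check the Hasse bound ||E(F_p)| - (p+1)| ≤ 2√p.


Affine points = {(0, 2), (0, 17), (1, 9), (1, 10), (4, 7), (4, 12), (6, 7), (6, 12), (7, 9), (7, 10), (9, 7), (9, 12), (10, 4), (10, 15), (11, 9), (11, 10), (13, 4), (13, 15), (15, 4), (15, 15)}; affine count = 20; |E(F_19)| = 21.

Discriminant check: Δ ∝ 4a³ + 27b² = 4·0³ + 27·4² = 4·0 + 27·16 ≡ 14 (mod 19). Nonzero ⇒ E is nonsingular.
For each x ∈ F_19, compute rhs = x³ + 0·x + 4 mod 19, then count y ∈ F_19 with y² ≡ rhs.
  x = 0: rhs = 4, matching y values: 2, 17 (2 points).
  x = 1: rhs = 5, matching y values: 9, 10 (2 points).
  x = 2: rhs = 12, matching y values: none (0 points).
  x = 3: rhs = 12, matching y values: none (0 points).
  x = 4: rhs = 11, matching y values: 7, 12 (2 points).
  x = 5: rhs = 15, matching y values: none (0 points).
  x = 6: rhs = 11, matching y values: 7, 12 (2 points).
  x = 7: rhs = 5, matching y values: 9, 10 (2 points).
  x = 8: rhs = 3, matching y values: none (0 points).
  x = 9: rhs = 11, matching y values: 7, 12 (2 points).
  x = 10: rhs = 16, matching y values: 4, 15 (2 points).
  x = 11: rhs = 5, matching y values: 9, 10 (2 points).
  x = 12: rhs = 3, matching y values: none (0 points).
  x = 13: rhs = 16, matching y values: 4, 15 (2 points).
  x = 14: rhs = 12, matching y values: none (0 points).
  x = 15: rhs = 16, matching y values: 4, 15 (2 points).
  x = 16: rhs = 15, matching y values: none (0 points).
  x = 17: rhs = 15, matching y values: none (0 points).
  x = 18: rhs = 3, matching y values: none (0 points).
Total affine count: 20.
Full point count |E(F_19)| = 20 + 1 = 21.
Hasse bound: |21 − (19+1)| = |1| = 1 ≤ 2√19 ≈ 8.7178 ✓.
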